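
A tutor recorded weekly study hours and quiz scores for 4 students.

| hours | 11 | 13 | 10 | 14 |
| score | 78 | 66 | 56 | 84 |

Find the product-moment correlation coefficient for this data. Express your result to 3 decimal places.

0.643

n = 4, Σx = 48, Σy = 284, Σx² = 586, Σy² = 20632, Σxy = 3452
nΣxy − ΣxΣy = 13808 − 13632 = 176
nΣx² − (Σx)² = 2344 − 2304 = 40; nΣy² − (Σy)² = 82528 − 80656 = 1872
r = 176 / √(40 × 1872) = 176 / 273.6421 ≈ 0.643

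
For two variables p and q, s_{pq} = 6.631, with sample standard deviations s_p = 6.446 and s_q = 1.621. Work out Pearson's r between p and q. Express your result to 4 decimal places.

r = Cov(p,q) / (s_p · s_q) = 6.631 / (6.446 × 1.621)
  = 6.631 / 10.4490 ≈ 0.6346

0.6346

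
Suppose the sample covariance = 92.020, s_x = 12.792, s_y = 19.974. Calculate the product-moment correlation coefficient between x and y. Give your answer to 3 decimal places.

0.360

r = Cov(x,y) / (s_x · s_y) = 92.020 / (12.792 × 19.974)
  = 92.020 / 255.5074 ≈ 0.360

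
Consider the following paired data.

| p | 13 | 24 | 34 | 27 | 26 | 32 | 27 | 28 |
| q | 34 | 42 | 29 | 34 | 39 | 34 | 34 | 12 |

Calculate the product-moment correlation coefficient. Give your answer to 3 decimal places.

n = 8, Σp = 211, Σq = 258, Σp² = 5843, Σq² = 8894, Σpq = 6710
nΣpq − ΣpΣq = 53680 − 54438 = -758
nΣp² − (Σp)² = 46744 − 44521 = 2223; nΣq² − (Σq)² = 71152 − 66564 = 4588
r = -758 / √(2223 × 4588) = -758 / 3193.6067 ≈ -0.237

-0.237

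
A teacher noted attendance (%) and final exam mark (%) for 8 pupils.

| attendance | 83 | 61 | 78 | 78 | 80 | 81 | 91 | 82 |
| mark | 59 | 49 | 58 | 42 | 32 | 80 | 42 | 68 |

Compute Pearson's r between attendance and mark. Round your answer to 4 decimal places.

n = 8, Σx = 634, Σy = 430, Σx² = 50744, Σy² = 24822, Σxy = 34124
nΣxy − ΣxΣy = 272992 − 272620 = 372
nΣx² − (Σx)² = 405952 − 401956 = 3996; nΣy² − (Σy)² = 198576 − 184900 = 13676
r = 372 / √(3996 × 13676) = 372 / 7392.5162 ≈ 0.0503

0.0503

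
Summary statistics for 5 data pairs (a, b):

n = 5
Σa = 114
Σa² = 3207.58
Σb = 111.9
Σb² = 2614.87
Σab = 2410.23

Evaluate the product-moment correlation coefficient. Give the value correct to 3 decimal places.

-0.544

r = (nΣab − ΣaΣb) / √[(nΣa² − (Σa)²)(nΣb² − (Σb)²)]
Numerator: 5×2410.23 − 114×111.9 = -705.45
Denominator: √[(16037.9 − 12996)(13074.35 − 12521.61)] = √[3041.9 × 552.74] = 1296.6803
r = -705.45 / 1296.6803 ≈ -0.544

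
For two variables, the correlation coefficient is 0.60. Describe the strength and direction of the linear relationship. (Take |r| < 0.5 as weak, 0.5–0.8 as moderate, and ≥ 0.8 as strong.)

r = 0.60 > 0 so the relationship is positive.
|r| = 0.60, which falls in the moderate range.

moderate positive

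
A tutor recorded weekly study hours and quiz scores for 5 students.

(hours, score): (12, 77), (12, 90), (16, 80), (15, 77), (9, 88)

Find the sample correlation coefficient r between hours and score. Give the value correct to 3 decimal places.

n = 5, Σx = 64, Σy = 412, Σx² = 850, Σy² = 34102, Σxy = 5231
nΣxy − ΣxΣy = 26155 − 26368 = -213
nΣx² − (Σx)² = 4250 − 4096 = 154; nΣy² − (Σy)² = 170510 − 169744 = 766
r = -213 / √(154 × 766) = -213 / 343.4589 ≈ -0.620

-0.620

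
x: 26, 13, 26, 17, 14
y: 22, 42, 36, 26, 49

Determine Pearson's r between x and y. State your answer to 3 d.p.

-0.626

n = 5, Σx = 96, Σy = 175, Σx² = 2006, Σy² = 6621, Σxy = 3182
nΣxy − ΣxΣy = 15910 − 16800 = -890
nΣx² − (Σx)² = 10030 − 9216 = 814; nΣy² − (Σy)² = 33105 − 30625 = 2480
r = -890 / √(814 × 2480) = -890 / 1420.8167 ≈ -0.626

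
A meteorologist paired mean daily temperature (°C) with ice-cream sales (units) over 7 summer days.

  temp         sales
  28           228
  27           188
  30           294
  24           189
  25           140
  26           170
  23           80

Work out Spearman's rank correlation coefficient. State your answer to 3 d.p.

Rank temp: 6, 5, 7, 2, 3, 4, 1
Rank sales: 6, 4, 7, 5, 2, 3, 1
d = rank(temp) − rank(sales): 0, 1, 0, -3, 1, 1, 0; Σd² = 12
ρ = 1 − 6Σd² / [n(n²−1)] = 1 − 6×12 / (7×48) = 1 − 72/336 ≈ 0.786

0.786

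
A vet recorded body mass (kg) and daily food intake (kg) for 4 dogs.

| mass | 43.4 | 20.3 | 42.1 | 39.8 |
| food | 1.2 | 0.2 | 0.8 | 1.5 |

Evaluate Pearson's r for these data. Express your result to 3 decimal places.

n = 4, Σx = 145.6, Σy = 3.7, Σx² = 5652.1, Σy² = 4.37, Σxy = 149.52
nΣxy − ΣxΣy = 598.08 − 538.72 = 59.36
nΣx² − (Σx)² = 22608.4 − 21199.36 = 1409.04; nΣy² − (Σy)² = 17.48 − 13.69 = 3.79
r = 59.36 / √(1409.04 × 3.79) = 59.36 / 73.0771 ≈ 0.812

0.812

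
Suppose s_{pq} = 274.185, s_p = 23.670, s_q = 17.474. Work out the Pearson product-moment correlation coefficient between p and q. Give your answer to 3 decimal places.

0.663

r = Cov(p,q) / (s_p · s_q) = 274.185 / (23.670 × 17.474)
  = 274.185 / 413.6096 ≈ 0.663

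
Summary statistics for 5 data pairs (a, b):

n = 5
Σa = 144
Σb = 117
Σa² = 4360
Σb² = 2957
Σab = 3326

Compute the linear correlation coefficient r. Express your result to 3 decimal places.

-0.202

r = (nΣab − ΣaΣb) / √[(nΣa² − (Σa)²)(nΣb² − (Σb)²)]
Numerator: 5×3326 − 144×117 = -218
Denominator: √[(21800 − 20736)(14785 − 13689)] = √[1064 × 1096] = 1079.8815
r = -218 / 1079.8815 ≈ -0.202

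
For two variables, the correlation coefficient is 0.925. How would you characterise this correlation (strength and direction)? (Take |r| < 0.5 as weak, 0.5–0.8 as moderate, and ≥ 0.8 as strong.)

strong positive

r = 0.925 > 0 so the relationship is positive.
|r| = 0.925, which falls in the strong range.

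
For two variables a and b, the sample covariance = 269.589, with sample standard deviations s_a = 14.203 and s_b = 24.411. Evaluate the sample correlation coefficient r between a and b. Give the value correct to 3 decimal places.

0.778

r = Cov(a,b) / (s_a · s_b) = 269.589 / (14.203 × 24.411)
  = 269.589 / 346.7094 ≈ 0.778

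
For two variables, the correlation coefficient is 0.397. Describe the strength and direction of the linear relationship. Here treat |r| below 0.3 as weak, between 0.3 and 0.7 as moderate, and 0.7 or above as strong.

moderate positive

r = 0.397 > 0 so the relationship is positive.
|r| = 0.397, which falls in the moderate range.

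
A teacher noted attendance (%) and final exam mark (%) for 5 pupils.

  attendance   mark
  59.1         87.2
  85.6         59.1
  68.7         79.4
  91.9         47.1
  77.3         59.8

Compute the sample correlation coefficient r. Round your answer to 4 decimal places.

n = 5, Σx = 382.6, Σy = 332.6, Σx² = 29960.76, Σy² = 23195.46, Σxy = 24618.29
nΣxy − ΣxΣy = 123091.45 − 127252.76 = -4161.31
nΣx² − (Σx)² = 149803.8 − 146382.76 = 3421.04; nΣy² − (Σy)² = 115977.3 − 110622.76 = 5354.54
r = -4161.31 / √(3421.04 × 5354.54) = -4161.31 / 4279.9644 ≈ -0.9723

-0.9723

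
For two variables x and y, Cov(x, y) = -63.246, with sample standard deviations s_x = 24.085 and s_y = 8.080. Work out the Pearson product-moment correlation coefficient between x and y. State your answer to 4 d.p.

r = Cov(x,y) / (s_x · s_y) = -63.246 / (24.085 × 8.080)
  = -63.246 / 194.6068 ≈ -0.3250

-0.3250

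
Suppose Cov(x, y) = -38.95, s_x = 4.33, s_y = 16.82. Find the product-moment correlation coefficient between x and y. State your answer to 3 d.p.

-0.535

r = Cov(x,y) / (s_x · s_y) = -38.95 / (4.33 × 16.82)
  = -38.95 / 72.8306 ≈ -0.535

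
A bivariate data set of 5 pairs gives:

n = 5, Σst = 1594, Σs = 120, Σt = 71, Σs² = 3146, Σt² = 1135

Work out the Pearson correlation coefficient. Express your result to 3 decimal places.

-0.599

r = (nΣst − ΣsΣt) / √[(nΣs² − (Σs)²)(nΣt² − (Σt)²)]
Numerator: 5×1594 − 120×71 = -550
Denominator: √[(15730 − 14400)(5675 − 5041)] = √[1330 × 634] = 918.2701
r = -550 / 918.2701 ≈ -0.599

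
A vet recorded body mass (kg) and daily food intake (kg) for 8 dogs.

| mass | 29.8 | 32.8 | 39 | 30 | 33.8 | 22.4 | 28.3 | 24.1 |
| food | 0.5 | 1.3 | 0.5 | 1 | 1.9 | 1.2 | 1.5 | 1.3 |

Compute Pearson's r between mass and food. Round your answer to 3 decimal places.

n = 8, Σx = 240.2, Σy = 9.2, Σx² = 7410.78, Σy² = 12.18, Σxy = 271.92
nΣxy − ΣxΣy = 2175.36 − 2209.84 = -34.48
nΣx² − (Σx)² = 59286.24 − 57696.04 = 1590.2; nΣy² − (Σy)² = 97.44 − 84.64 = 12.8
r = -34.48 / √(1590.2 × 12.8) = -34.48 / 142.6694 ≈ -0.242

-0.242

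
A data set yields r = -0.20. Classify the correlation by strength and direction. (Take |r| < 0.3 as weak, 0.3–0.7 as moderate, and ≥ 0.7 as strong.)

weak negative

r = -0.20 < 0 so the relationship is negative.
|r| = 0.20, which falls in the weak range.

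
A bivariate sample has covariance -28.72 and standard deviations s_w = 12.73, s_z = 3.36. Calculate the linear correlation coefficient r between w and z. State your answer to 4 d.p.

r = Cov(w,z) / (s_w · s_z) = -28.72 / (12.73 × 3.36)
  = -28.72 / 42.7728 ≈ -0.6715

-0.6715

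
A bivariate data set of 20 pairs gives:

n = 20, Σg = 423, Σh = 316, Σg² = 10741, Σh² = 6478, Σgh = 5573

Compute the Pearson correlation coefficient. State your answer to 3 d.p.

r = (nΣgh − ΣgΣh) / √[(nΣg² − (Σg)²)(nΣh² − (Σh)²)]
Numerator: 20×5573 − 423×316 = -22208
Denominator: √[(214820 − 178929)(129560 − 99856)] = √[35891 × 29704] = 32651.2827
r = -22208 / 32651.2827 ≈ -0.680

-0.680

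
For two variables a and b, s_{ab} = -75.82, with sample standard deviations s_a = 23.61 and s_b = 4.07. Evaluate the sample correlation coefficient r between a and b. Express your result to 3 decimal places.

r = Cov(a,b) / (s_a · s_b) = -75.82 / (23.61 × 4.07)
  = -75.82 / 96.0927 ≈ -0.789

-0.789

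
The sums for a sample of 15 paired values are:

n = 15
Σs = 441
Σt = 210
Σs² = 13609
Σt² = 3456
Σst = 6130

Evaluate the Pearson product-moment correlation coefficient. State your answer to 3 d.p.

r = (nΣst − ΣsΣt) / √[(nΣs² − (Σs)²)(nΣt² − (Σt)²)]
Numerator: 15×6130 − 441×210 = -660
Denominator: √[(204135 − 194481)(51840 − 44100)] = √[9654 × 7740] = 8644.1865
r = -660 / 8644.1865 ≈ -0.076

-0.076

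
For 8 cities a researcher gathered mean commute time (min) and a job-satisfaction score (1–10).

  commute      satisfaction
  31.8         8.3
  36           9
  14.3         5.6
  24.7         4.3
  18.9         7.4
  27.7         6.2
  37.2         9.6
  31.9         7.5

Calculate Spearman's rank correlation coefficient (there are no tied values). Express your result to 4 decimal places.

Rank commute: 5, 7, 1, 3, 2, 4, 8, 6
Rank satisfaction: 6, 7, 2, 1, 4, 3, 8, 5
d = rank(commute) − rank(satisfaction): -1, 0, -1, 2, -2, 1, 0, 1; Σd² = 12
ρ = 1 − 6Σd² / [n(n²−1)] = 1 − 6×12 / (8×63) = 1 − 72/504 ≈ 0.8571

0.8571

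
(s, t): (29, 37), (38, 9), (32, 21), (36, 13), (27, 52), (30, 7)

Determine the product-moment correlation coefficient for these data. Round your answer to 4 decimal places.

-0.7369

n = 6, Σs = 192, Σt = 139, Σs² = 6234, Σt² = 4813, Σst = 4169
nΣst − ΣsΣt = 25014 − 26688 = -1674
nΣs² − (Σs)² = 37404 − 36864 = 540; nΣt² − (Σt)² = 28878 − 19321 = 9557
r = -1674 / √(540 × 9557) = -1674 / 2271.7350 ≈ -0.7369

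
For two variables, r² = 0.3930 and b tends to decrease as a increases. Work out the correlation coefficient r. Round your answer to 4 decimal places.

-0.6269

|r| = √0.3930 = 0.6269
The association is negative, so r = −0.6269.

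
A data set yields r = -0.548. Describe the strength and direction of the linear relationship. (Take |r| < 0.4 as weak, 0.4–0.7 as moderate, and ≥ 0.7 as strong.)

moderate negative

r = -0.548 < 0 so the relationship is negative.
|r| = 0.548, which falls in the moderate range.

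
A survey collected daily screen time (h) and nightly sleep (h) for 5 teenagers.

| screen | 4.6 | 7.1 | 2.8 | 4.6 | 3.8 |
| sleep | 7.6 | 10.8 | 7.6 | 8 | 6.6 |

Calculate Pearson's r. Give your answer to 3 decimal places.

n = 5, Σx = 22.9, Σy = 40.6, Σx² = 115.01, Σy² = 339.72, Σxy = 194.8
nΣxy − ΣxΣy = 974 − 929.74 = 44.26
nΣx² − (Σx)² = 575.05 − 524.41 = 50.64; nΣy² − (Σy)² = 1698.6 − 1648.36 = 50.24
r = 44.26 / √(50.64 × 50.24) = 44.26 / 50.4396 ≈ 0.877

0.877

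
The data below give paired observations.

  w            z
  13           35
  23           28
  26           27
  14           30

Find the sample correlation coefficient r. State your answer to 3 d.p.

n = 4, Σw = 76, Σz = 120, Σw² = 1570, Σz² = 3638, Σwz = 2221
nΣwz − ΣwΣz = 8884 − 9120 = -236
nΣw² − (Σw)² = 6280 − 5776 = 504; nΣz² − (Σz)² = 14552 − 14400 = 152
r = -236 / √(504 × 152) = -236 / 276.7815 ≈ -0.853

-0.853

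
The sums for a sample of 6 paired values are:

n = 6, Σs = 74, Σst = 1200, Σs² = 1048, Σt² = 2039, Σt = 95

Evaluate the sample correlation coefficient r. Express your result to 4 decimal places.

0.1053

r = (nΣst − ΣsΣt) / √[(nΣs² − (Σs)²)(nΣt² − (Σt)²)]
Numerator: 6×1200 − 74×95 = 170
Denominator: √[(6288 − 5476)(12234 − 9025)] = √[812 × 3209] = 1614.2206
r = 170 / 1614.2206 ≈ 0.1053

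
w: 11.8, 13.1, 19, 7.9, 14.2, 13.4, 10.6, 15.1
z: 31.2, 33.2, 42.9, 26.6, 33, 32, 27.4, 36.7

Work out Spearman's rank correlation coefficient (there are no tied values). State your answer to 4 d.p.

Rank w: 3, 4, 8, 1, 6, 5, 2, 7
Rank z: 3, 6, 8, 1, 5, 4, 2, 7
d = rank(w) − rank(z): 0, -2, 0, 0, 1, 1, 0, 0; Σd² = 6
ρ = 1 − 6Σd² / [n(n²−1)] = 1 − 6×6 / (8×63) = 1 − 36/504 ≈ 0.9286

0.9286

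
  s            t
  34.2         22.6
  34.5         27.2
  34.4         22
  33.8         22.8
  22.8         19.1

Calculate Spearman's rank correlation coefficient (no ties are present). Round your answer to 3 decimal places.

Rank s: 3, 5, 4, 2, 1
Rank t: 3, 5, 2, 4, 1
d = rank(s) − rank(t): 0, 0, 2, -2, 0; Σd² = 8
ρ = 1 − 6Σd² / [n(n²−1)] = 1 − 6×8 / (5×24) = 1 − 48/120 ≈ 0.600

0.600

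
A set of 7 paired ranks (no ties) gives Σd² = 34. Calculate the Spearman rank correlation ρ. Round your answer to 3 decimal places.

0.393

ρ = 1 − 6Σd² / [n(n²−1)] = 1 − 6×34 / (7×48)
  = 1 − 204/336 = 1 − 0.6071 ≈ 0.393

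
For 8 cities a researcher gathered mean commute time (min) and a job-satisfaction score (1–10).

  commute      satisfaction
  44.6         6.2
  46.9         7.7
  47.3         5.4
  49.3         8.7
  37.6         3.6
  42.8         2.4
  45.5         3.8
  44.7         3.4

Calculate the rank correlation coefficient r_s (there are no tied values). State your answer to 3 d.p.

Rank commute: 3, 6, 7, 8, 1, 2, 5, 4
Rank satisfaction: 6, 7, 5, 8, 3, 1, 4, 2
d = rank(commute) − rank(satisfaction): -3, -1, 2, 0, -2, 1, 1, 2; Σd² = 24
ρ = 1 − 6Σd² / [n(n²−1)] = 1 − 6×24 / (8×63) = 1 − 144/504 ≈ 0.714

0.714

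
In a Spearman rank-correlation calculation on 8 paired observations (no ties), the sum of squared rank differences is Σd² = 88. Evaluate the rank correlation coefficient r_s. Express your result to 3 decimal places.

ρ = 1 − 6Σd² / [n(n²−1)] = 1 − 6×88 / (8×63)
  = 1 − 528/504 = 1 − 1.0476 ≈ -0.048

-0.048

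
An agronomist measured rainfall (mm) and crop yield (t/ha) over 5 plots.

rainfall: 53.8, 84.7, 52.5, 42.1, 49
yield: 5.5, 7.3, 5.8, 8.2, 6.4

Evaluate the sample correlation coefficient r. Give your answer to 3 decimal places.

0.060

n = 5, Σx = 282.1, Σy = 33.2, Σx² = 16998.19, Σy² = 225.38, Σxy = 1877.53
nΣxy − ΣxΣy = 9387.65 − 9365.72 = 21.93
nΣx² − (Σx)² = 84990.95 − 79580.41 = 5410.54; nΣy² − (Σy)² = 1126.9 − 1102.24 = 24.66
r = 21.93 / √(5410.54 × 24.66) = 21.93 / 365.2724 ≈ 0.060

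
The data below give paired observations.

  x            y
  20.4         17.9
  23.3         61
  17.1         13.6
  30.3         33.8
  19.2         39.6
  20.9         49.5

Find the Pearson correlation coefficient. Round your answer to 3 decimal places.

0.305

n = 6, Σx = 131.2, Σy = 215.4, Σx² = 2975, Σy² = 9387.22, Σxy = 4838.03
nΣxy − ΣxΣy = 29028.18 − 28260.48 = 767.7
nΣx² − (Σx)² = 17850 − 17213.44 = 636.56; nΣy² − (Σy)² = 56323.32 − 46397.16 = 9926.16
r = 767.7 / √(636.56 × 9926.16) = 767.7 / 2513.6818 ≈ 0.305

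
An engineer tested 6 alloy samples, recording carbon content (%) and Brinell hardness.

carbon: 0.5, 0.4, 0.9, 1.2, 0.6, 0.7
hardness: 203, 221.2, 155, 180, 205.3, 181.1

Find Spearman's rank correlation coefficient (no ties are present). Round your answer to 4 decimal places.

Rank carbon: 2, 1, 5, 6, 3, 4
Rank hardness: 4, 6, 1, 2, 5, 3
d = rank(carbon) − rank(hardness): -2, -5, 4, 4, -2, 1; Σd² = 66
ρ = 1 − 6Σd² / [n(n²−1)] = 1 − 6×66 / (6×35) = 1 − 396/210 ≈ -0.8857

-0.8857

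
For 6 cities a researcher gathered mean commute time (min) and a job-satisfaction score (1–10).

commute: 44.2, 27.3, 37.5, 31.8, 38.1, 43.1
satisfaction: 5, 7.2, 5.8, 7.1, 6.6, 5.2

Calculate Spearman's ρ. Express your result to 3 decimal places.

-0.943

Rank commute: 6, 1, 3, 2, 4, 5
Rank satisfaction: 1, 6, 3, 5, 4, 2
d = rank(commute) − rank(satisfaction): 5, -5, 0, -3, 0, 3; Σd² = 68
ρ = 1 − 6Σd² / [n(n²−1)] = 1 − 6×68 / (6×35) = 1 − 408/210 ≈ -0.943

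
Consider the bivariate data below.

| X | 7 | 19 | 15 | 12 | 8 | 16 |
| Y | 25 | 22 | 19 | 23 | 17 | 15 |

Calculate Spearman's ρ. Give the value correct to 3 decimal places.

Rank X: 1, 6, 4, 3, 2, 5
Rank Y: 6, 4, 3, 5, 2, 1
d = rank(X) − rank(Y): -5, 2, 1, -2, 0, 4; Σd² = 50
ρ = 1 − 6Σd² / [n(n²−1)] = 1 − 6×50 / (6×35) = 1 − 300/210 ≈ -0.429

-0.429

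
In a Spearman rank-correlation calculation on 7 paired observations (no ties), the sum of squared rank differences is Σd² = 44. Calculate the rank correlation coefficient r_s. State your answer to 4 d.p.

0.2143

ρ = 1 − 6Σd² / [n(n²−1)] = 1 − 6×44 / (7×48)
  = 1 − 264/336 = 1 − 0.78571 ≈ 0.2143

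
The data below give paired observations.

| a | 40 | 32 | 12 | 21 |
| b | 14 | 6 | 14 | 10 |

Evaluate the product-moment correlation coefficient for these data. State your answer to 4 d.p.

n = 4, Σa = 105, Σb = 44, Σa² = 3209, Σb² = 528, Σab = 1130
nΣab − ΣaΣb = 4520 − 4620 = -100
nΣa² − (Σa)² = 12836 − 11025 = 1811; nΣb² − (Σb)² = 2112 − 1936 = 176
r = -100 / √(1811 × 176) = -100 / 564.5671 ≈ -0.1771

-0.1771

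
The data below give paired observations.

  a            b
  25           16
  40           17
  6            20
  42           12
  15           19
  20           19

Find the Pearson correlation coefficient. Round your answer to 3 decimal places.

n = 6, Σa = 148, Σb = 103, Σa² = 4650, Σb² = 1811, Σab = 2369
nΣab − ΣaΣb = 14214 − 15244 = -1030
nΣa² − (Σa)² = 27900 − 21904 = 5996; nΣb² − (Σb)² = 10866 − 10609 = 257
r = -1030 / √(5996 × 257) = -1030 / 1241.3589 ≈ -0.830

-0.830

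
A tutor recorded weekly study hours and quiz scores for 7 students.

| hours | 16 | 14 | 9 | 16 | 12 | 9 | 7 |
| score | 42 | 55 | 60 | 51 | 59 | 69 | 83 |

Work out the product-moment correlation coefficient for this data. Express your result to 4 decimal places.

-0.9080

n = 7, Σx = 83, Σy = 419, Σx² = 1063, Σy² = 26121, Σxy = 4708
nΣxy − ΣxΣy = 32956 − 34777 = -1821
nΣx² − (Σx)² = 7441 − 6889 = 552; nΣy² − (Σy)² = 182847 − 175561 = 7286
r = -1821 / √(552 × 7286) = -1821 / 2005.4605 ≈ -0.9080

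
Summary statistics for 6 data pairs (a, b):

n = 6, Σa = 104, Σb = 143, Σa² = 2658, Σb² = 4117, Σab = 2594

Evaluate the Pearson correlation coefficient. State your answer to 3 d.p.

r = (nΣab − ΣaΣb) / √[(nΣa² − (Σa)²)(nΣb² − (Σb)²)]
Numerator: 6×2594 − 104×143 = 692
Denominator: √[(15948 − 10816)(24702 − 20449)] = √[5132 × 4253] = 4671.8729
r = 692 / 4671.8729 ≈ 0.148

0.148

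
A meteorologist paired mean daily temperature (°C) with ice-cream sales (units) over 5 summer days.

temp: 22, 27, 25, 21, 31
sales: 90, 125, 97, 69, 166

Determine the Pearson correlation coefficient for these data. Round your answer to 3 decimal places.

0.980

n = 5, Σx = 126, Σy = 547, Σx² = 3240, Σy² = 65451, Σxy = 14375
nΣxy − ΣxΣy = 71875 − 68922 = 2953
nΣx² − (Σx)² = 16200 − 15876 = 324; nΣy² − (Σy)² = 327255 − 299209 = 28046
r = 2953 / √(324 × 28046) = 2953 / 3014.4492 ≈ 0.980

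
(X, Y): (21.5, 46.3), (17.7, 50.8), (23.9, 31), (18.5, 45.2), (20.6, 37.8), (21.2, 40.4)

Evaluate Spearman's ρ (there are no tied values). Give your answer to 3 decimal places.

-0.600

Rank X: 5, 1, 6, 2, 3, 4
Rank Y: 5, 6, 1, 4, 2, 3
d = rank(X) − rank(Y): 0, -5, 5, -2, 1, 1; Σd² = 56
ρ = 1 − 6Σd² / [n(n²−1)] = 1 − 6×56 / (6×35) = 1 − 336/210 ≈ -0.600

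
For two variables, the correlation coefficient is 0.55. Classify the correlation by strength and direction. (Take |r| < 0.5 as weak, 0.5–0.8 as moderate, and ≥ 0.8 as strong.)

r = 0.55 > 0 so the relationship is positive.
|r| = 0.55, which falls in the moderate range.

moderate positive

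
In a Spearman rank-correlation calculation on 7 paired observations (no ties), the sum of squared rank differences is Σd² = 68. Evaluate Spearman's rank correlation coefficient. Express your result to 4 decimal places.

ρ = 1 − 6Σd² / [n(n²−1)] = 1 − 6×68 / (7×48)
  = 1 − 408/336 = 1 − 1.21429 ≈ -0.2143

-0.2143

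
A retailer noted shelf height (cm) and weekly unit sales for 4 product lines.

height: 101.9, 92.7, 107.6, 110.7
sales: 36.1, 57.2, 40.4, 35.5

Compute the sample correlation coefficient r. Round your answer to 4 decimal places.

-0.8612

n = 4, Σx = 412.9, Σy = 169.2, Σx² = 42809.15, Σy² = 7467.46, Σxy = 17257.92
nΣxy − ΣxΣy = 69031.68 − 69862.68 = -831
nΣx² − (Σx)² = 171236.6 − 170486.41 = 750.19; nΣy² − (Σy)² = 29869.84 − 28628.64 = 1241.2
r = -831 / √(750.19 × 1241.2) = -831 / 964.9538 ≈ -0.8612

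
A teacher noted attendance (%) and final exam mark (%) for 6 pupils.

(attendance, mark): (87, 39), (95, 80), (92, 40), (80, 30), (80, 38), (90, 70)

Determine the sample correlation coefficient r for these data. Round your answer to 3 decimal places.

0.748

n = 6, Σx = 524, Σy = 297, Σx² = 45958, Σy² = 16765, Σxy = 26413
nΣxy − ΣxΣy = 158478 − 155628 = 2850
nΣx² − (Σx)² = 275748 − 274576 = 1172; nΣy² − (Σy)² = 100590 − 88209 = 12381
r = 2850 / √(1172 × 12381) = 2850 / 3809.2692 ≈ 0.748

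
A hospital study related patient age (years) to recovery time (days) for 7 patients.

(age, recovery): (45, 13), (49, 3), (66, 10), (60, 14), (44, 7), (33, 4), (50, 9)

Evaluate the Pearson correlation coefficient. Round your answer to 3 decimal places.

0.541

n = 7, Σx = 347, Σy = 60, Σx² = 17907, Σy² = 620, Σxy = 3122
nΣxy − ΣxΣy = 21854 − 20820 = 1034
nΣx² − (Σx)² = 125349 − 120409 = 4940; nΣy² − (Σy)² = 4340 − 3600 = 740
r = 1034 / √(4940 × 740) = 1034 / 1911.9623 ≈ 0.541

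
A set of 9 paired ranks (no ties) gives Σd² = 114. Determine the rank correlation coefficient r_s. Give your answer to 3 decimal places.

0.050

ρ = 1 − 6Σd² / [n(n²−1)] = 1 − 6×114 / (9×80)
  = 1 − 684/720 = 1 − 0.9500 ≈ 0.050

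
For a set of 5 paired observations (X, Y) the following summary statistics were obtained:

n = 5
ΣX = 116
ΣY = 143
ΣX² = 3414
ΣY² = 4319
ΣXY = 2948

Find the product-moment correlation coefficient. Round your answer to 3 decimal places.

-0.908

r = (nΣXY − ΣXΣY) / √[(nΣX² − (ΣX)²)(nΣY² − (ΣY)²)]
Numerator: 5×2948 − 116×143 = -1848
Denominator: √[(17070 − 13456)(21595 − 20449)] = √[3614 × 1146] = 2035.1029
r = -1848 / 2035.1029 ≈ -0.908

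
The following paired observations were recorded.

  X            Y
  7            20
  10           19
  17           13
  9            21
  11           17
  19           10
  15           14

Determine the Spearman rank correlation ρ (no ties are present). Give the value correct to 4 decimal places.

Rank X: 1, 3, 6, 2, 4, 7, 5
Rank Y: 6, 5, 2, 7, 4, 1, 3
d = rank(X) − rank(Y): -5, -2, 4, -5, 0, 6, 2; Σd² = 110
ρ = 1 − 6Σd² / [n(n²−1)] = 1 − 6×110 / (7×48) = 1 − 660/336 ≈ -0.9643

-0.9643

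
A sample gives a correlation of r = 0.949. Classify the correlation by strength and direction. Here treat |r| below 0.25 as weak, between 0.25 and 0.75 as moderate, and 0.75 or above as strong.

r = 0.949 > 0 so the relationship is positive.
|r| = 0.949, which falls in the strong range.

strong positive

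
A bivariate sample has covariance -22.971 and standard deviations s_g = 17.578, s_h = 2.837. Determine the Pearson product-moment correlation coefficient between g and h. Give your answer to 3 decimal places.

-0.461

r = Cov(g,h) / (s_g · s_h) = -22.971 / (17.578 × 2.837)
  = -22.971 / 49.8688 ≈ -0.461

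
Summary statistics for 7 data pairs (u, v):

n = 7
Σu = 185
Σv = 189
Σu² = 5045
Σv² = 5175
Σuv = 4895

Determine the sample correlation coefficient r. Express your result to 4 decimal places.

r = (nΣuv − ΣuΣv) / √[(nΣu² − (Σu)²)(nΣv² − (Σv)²)]
Numerator: 7×4895 − 185×189 = -700
Denominator: √[(35315 − 34225)(36225 − 35721)] = √[1090 × 504] = 741.1882
r = -700 / 741.1882 ≈ -0.9444

-0.9444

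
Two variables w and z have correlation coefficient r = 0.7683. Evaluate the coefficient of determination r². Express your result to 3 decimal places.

r² = (0.7683)² = 0.590

0.590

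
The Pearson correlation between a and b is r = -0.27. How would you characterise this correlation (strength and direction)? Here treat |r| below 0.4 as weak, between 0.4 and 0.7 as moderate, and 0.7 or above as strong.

weak negative

r = -0.27 < 0 so the relationship is negative.
|r| = 0.27, which falls in the weak range.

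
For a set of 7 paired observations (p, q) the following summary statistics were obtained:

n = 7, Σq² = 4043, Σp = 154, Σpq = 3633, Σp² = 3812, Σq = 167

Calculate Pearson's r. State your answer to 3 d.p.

-0.260

r = (nΣpq − ΣpΣq) / √[(nΣp² − (Σp)²)(nΣq² − (Σq)²)]
Numerator: 7×3633 − 154×167 = -287
Denominator: √[(26684 − 23716)(28301 − 27889)] = √[2968 × 412] = 1105.8101
r = -287 / 1105.8101 ≈ -0.260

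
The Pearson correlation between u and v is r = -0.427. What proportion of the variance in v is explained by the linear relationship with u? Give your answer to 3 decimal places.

r² = (-0.427)² = 0.182

0.182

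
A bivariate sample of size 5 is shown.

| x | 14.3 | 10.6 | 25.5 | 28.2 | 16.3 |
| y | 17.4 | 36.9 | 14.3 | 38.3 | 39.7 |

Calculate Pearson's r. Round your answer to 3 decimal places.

-0.136

n = 5, Σx = 94.9, Σy = 146.6, Σx² = 2028.03, Σy² = 4911.84, Σxy = 2731.78
nΣxy − ΣxΣy = 13658.9 − 13912.34 = -253.44
nΣx² − (Σx)² = 10140.15 − 9006.01 = 1134.14; nΣy² − (Σy)² = 24559.2 − 21491.56 = 3067.64
r = -253.44 / √(1134.14 × 3067.64) = -253.44 / 1865.2435 ≈ -0.136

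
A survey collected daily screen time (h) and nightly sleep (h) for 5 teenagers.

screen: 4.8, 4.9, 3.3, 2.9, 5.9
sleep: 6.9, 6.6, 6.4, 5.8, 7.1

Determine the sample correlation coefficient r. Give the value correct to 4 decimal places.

0.9176

n = 5, Σx = 21.8, Σy = 32.8, Σx² = 101.16, Σy² = 216.18, Σxy = 145.29
nΣxy − ΣxΣy = 726.45 − 715.04 = 11.41
nΣx² − (Σx)² = 505.8 − 475.24 = 30.56; nΣy² − (Σy)² = 1080.9 − 1075.84 = 5.06
r = 11.41 / √(30.56 × 5.06) = 11.41 / 12.4352 ≈ 0.9176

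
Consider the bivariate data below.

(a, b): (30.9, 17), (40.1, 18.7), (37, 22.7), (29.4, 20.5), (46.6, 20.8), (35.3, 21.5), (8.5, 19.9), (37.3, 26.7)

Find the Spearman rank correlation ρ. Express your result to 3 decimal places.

Rank a: 3, 7, 5, 2, 8, 4, 1, 6
Rank b: 1, 2, 7, 4, 5, 6, 3, 8
d = rank(a) − rank(b): 2, 5, -2, -2, 3, -2, -2, -2; Σd² = 58
ρ = 1 − 6Σd² / [n(n²−1)] = 1 − 6×58 / (8×63) = 1 − 348/504 ≈ 0.310

0.310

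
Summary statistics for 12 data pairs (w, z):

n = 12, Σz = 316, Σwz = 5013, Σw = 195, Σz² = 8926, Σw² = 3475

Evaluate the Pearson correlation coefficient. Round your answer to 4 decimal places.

r = (nΣwz − ΣwΣz) / √[(nΣw² − (Σw)²)(nΣz² − (Σz)²)]
Numerator: 12×5013 − 195×316 = -1464
Denominator: √[(41700 − 38025)(107112 − 99856)] = √[3675 × 7256] = 5163.8939
r = -1464 / 5163.8939 ≈ -0.2835

-0.2835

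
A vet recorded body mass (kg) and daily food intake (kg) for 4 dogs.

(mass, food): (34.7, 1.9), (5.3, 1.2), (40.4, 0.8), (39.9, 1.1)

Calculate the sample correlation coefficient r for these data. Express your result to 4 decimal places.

n = 4, Σx = 120.3, Σy = 5, Σx² = 4456.35, Σy² = 6.9, Σxy = 148.5
nΣxy − ΣxΣy = 594 − 601.5 = -7.5
nΣx² − (Σx)² = 17825.4 − 14472.09 = 3353.31; nΣy² − (Σy)² = 27.6 − 25 = 2.6
r = -7.5 / √(3353.31 × 2.6) = -7.5 / 93.3735 ≈ -0.0803

-0.0803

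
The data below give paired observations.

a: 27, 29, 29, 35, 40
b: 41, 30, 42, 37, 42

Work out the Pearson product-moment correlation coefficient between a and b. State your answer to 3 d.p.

n = 5, Σa = 160, Σb = 192, Σa² = 5236, Σb² = 7478, Σab = 6170
nΣab − ΣaΣb = 30850 − 30720 = 130
nΣa² − (Σa)² = 26180 − 25600 = 580; nΣb² − (Σb)² = 37390 − 36864 = 526
r = 130 / √(580 × 526) = 130 / 552.3405 ≈ 0.235

0.235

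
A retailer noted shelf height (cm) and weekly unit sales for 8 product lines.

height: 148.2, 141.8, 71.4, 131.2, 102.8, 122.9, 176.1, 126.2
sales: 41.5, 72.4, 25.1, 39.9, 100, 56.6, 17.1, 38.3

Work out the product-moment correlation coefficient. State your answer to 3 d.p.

-0.230

n = 8, Σx = 1020.6, Σy = 390.9, Σx² = 136991.78, Σy² = 24148.89, Σxy = 48524.55
nΣxy − ΣxΣy = 388196.4 − 398952.54 = -10756.14
nΣx² − (Σx)² = 1095934.24 − 1041624.36 = 54309.88; nΣy² − (Σy)² = 193191.12 − 152802.81 = 40388.31
r = -10756.14 / √(54309.88 × 40388.31) = -10756.14 / 46834.6482 ≈ -0.230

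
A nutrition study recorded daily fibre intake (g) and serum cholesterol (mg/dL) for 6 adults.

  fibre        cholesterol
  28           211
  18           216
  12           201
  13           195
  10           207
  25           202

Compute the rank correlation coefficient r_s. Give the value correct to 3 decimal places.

0.371

Rank fibre: 6, 4, 2, 3, 1, 5
Rank cholesterol: 5, 6, 2, 1, 4, 3
d = rank(fibre) − rank(cholesterol): 1, -2, 0, 2, -3, 2; Σd² = 22
ρ = 1 − 6Σd² / [n(n²−1)] = 1 − 6×22 / (6×35) = 1 − 132/210 ≈ 0.371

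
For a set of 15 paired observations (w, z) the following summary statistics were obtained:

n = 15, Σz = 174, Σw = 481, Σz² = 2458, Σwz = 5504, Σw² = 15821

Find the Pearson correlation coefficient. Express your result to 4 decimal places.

-0.1810

r = (nΣwz − ΣwΣz) / √[(nΣw² − (Σw)²)(nΣz² − (Σz)²)]
Numerator: 15×5504 − 481×174 = -1134
Denominator: √[(237315 − 231361)(36870 − 30276)] = √[5954 × 6594] = 6265.8340
r = -1134 / 6265.8340 ≈ -0.1810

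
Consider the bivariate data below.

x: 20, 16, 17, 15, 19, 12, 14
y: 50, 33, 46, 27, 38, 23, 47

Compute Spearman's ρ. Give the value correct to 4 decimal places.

Rank x: 7, 4, 5, 3, 6, 1, 2
Rank y: 7, 3, 5, 2, 4, 1, 6
d = rank(x) − rank(y): 0, 1, 0, 1, 2, 0, -4; Σd² = 22
ρ = 1 − 6Σd² / [n(n²−1)] = 1 − 6×22 / (7×48) = 1 − 132/336 ≈ 0.6071

0.6071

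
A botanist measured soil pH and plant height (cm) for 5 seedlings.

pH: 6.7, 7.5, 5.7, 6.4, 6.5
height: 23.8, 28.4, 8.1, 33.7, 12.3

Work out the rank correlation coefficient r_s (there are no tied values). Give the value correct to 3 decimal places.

Rank pH: 4, 5, 1, 2, 3
Rank height: 3, 4, 1, 5, 2
d = rank(pH) − rank(height): 1, 1, 0, -3, 1; Σd² = 12
ρ = 1 − 6Σd² / [n(n²−1)] = 1 − 6×12 / (5×24) = 1 − 72/120 ≈ 0.400

0.400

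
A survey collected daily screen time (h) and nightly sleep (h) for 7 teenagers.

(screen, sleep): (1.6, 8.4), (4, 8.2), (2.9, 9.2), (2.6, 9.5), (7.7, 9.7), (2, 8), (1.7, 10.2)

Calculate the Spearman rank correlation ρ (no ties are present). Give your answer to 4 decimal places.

Rank screen: 1, 6, 5, 4, 7, 3, 2
Rank sleep: 3, 2, 4, 5, 6, 1, 7
d = rank(screen) − rank(sleep): -2, 4, 1, -1, 1, 2, -5; Σd² = 52
ρ = 1 − 6Σd² / [n(n²−1)] = 1 − 6×52 / (7×48) = 1 − 312/336 ≈ 0.0714

0.0714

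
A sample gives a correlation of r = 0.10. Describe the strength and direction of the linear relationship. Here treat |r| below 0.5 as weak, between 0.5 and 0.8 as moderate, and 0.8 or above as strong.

r = 0.10 > 0 so the relationship is positive.
|r| = 0.10, which falls in the weak range.

weak positive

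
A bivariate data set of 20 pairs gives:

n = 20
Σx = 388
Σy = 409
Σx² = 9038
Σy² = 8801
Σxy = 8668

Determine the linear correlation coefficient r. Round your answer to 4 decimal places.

0.9027

r = (nΣxy − ΣxΣy) / √[(nΣx² − (Σx)²)(nΣy² − (Σy)²)]
Numerator: 20×8668 − 388×409 = 14668
Denominator: √[(180760 − 150544)(176020 − 167281)] = √[30216 × 8739] = 16249.8500
r = 14668 / 16249.8500 ≈ 0.9027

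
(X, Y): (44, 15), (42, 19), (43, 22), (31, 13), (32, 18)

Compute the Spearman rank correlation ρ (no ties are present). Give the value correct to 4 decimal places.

Rank X: 5, 3, 4, 1, 2
Rank Y: 2, 4, 5, 1, 3
d = rank(X) − rank(Y): 3, -1, -1, 0, -1; Σd² = 12
ρ = 1 − 6Σd² / [n(n²−1)] = 1 − 6×12 / (5×24) = 1 − 72/120 ≈ 0.4000

0.4000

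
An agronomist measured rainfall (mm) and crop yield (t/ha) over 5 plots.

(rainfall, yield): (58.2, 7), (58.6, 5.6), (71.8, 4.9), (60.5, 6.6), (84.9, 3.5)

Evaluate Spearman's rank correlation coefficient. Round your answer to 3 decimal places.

Rank rainfall: 1, 2, 4, 3, 5
Rank yield: 5, 3, 2, 4, 1
d = rank(rainfall) − rank(yield): -4, -1, 2, -1, 4; Σd² = 38
ρ = 1 − 6Σd² / [n(n²−1)] = 1 − 6×38 / (5×24) = 1 − 228/120 ≈ -0.900

-0.900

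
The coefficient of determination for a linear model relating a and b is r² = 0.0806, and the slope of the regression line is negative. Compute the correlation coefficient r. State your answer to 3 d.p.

-0.284

|r| = √0.0806 = 0.284
The association is negative, so r = −0.284.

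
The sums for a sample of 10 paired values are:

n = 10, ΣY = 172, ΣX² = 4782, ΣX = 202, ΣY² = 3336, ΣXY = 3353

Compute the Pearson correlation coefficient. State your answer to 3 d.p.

r = (nΣXY − ΣXΣY) / √[(nΣX² − (ΣX)²)(nΣY² − (ΣY)²)]
Numerator: 10×3353 − 202×172 = -1214
Denominator: √[(47820 − 40804)(33360 − 29584)] = √[7016 × 3776] = 5147.0784
r = -1214 / 5147.0784 ≈ -0.236

-0.236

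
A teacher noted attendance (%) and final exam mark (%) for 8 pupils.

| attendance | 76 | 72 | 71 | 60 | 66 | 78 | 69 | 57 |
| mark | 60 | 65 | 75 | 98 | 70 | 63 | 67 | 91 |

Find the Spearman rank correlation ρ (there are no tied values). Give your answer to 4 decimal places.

Rank attendance: 7, 6, 5, 2, 3, 8, 4, 1
Rank mark: 1, 3, 6, 8, 5, 2, 4, 7
d = rank(attendance) − rank(mark): 6, 3, -1, -6, -2, 6, 0, -6; Σd² = 158
ρ = 1 − 6Σd² / [n(n²−1)] = 1 − 6×158 / (8×63) = 1 − 948/504 ≈ -0.8810

-0.8810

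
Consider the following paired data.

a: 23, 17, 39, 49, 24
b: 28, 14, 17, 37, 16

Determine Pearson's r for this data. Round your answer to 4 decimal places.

n = 5, Σa = 152, Σb = 112, Σa² = 5316, Σb² = 2894, Σab = 3742
nΣab − ΣaΣb = 18710 − 17024 = 1686
nΣa² − (Σa)² = 26580 − 23104 = 3476; nΣb² − (Σb)² = 14470 − 12544 = 1926
r = 1686 / √(3476 × 1926) = 1686 / 2587.4265 ≈ 0.6516

0.6516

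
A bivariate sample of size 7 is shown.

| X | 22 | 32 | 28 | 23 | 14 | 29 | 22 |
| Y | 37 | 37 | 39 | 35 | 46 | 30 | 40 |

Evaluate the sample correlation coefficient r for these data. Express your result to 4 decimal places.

n = 7, ΣX = 170, ΣY = 264, ΣX² = 4342, ΣY² = 10100, ΣXY = 6289
nΣXY − ΣXΣY = 44023 − 44880 = -857
nΣX² − (ΣX)² = 30394 − 28900 = 1494; nΣY² − (ΣY)² = 70700 − 69696 = 1004
r = -857 / √(1494 × 1004) = -857 / 1224.7351 ≈ -0.6997

-0.6997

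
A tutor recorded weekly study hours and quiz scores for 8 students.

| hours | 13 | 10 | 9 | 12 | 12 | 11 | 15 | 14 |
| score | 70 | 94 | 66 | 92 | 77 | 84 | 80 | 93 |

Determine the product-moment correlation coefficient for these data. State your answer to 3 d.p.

n = 8, Σx = 96, Σy = 656, Σx² = 1180, Σy² = 54590, Σxy = 7898
nΣxy − ΣxΣy = 63184 − 62976 = 208
nΣx² − (Σx)² = 9440 − 9216 = 224; nΣy² − (Σy)² = 436720 − 430336 = 6384
r = 208 / √(224 × 6384) = 208 / 1195.8328 ≈ 0.174

0.174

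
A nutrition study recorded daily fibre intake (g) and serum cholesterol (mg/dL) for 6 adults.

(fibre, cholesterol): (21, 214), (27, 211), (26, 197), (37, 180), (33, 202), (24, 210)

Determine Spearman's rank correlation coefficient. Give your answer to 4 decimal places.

Rank fibre: 1, 4, 3, 6, 5, 2
Rank cholesterol: 6, 5, 2, 1, 3, 4
d = rank(fibre) − rank(cholesterol): -5, -1, 1, 5, 2, -2; Σd² = 60
ρ = 1 − 6Σd² / [n(n²−1)] = 1 − 6×60 / (6×35) = 1 − 360/210 ≈ -0.7143

-0.7143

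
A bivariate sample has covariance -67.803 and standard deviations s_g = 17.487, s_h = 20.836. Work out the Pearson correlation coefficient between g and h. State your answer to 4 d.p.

-0.1861

r = Cov(g,h) / (s_g · s_h) = -67.803 / (17.487 × 20.836)
  = -67.803 / 364.3591 ≈ -0.1861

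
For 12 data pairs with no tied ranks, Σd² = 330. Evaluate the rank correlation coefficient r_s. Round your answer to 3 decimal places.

-0.154

ρ = 1 − 6Σd² / [n(n²−1)] = 1 − 6×330 / (12×143)
  = 1 − 1980/1716 = 1 − 1.1538 ≈ -0.154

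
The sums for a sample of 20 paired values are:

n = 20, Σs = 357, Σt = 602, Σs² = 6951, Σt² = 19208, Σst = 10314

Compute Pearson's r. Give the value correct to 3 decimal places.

r = (nΣst − ΣsΣt) / √[(nΣs² − (Σs)²)(nΣt² − (Σt)²)]
Numerator: 20×10314 − 357×602 = -8634
Denominator: √[(139020 − 127449)(384160 − 362404)] = √[11571 × 21756] = 15866.2748
r = -8634 / 15866.2748 ≈ -0.544

-0.544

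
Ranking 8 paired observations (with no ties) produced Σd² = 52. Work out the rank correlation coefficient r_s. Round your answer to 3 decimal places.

ρ = 1 − 6Σd² / [n(n²−1)] = 1 − 6×52 / (8×63)
  = 1 − 312/504 = 1 − 0.6190 ≈ 0.381

0.381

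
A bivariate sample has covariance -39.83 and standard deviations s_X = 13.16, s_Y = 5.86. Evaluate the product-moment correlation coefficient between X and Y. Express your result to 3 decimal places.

r = Cov(X,Y) / (s_X · s_Y) = -39.83 / (13.16 × 5.86)
  = -39.83 / 77.1176 ≈ -0.516

-0.516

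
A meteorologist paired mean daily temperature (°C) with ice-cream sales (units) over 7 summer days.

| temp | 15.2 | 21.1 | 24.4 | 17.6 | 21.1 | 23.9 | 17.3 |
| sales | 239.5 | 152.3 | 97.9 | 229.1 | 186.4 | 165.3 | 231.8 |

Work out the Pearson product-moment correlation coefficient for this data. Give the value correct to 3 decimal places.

-0.911

n = 7, Σx = 140.6, Σy = 1302.3, Σx² = 2897.08, Σy² = 258427.05, Σxy = 25168.7
nΣxy − ΣxΣy = 176180.9 − 183103.38 = -6922.48
nΣx² − (Σx)² = 20279.56 − 19768.36 = 511.2; nΣy² − (Σy)² = 1808989.35 − 1695985.29 = 113004.06
r = -6922.48 / √(511.2 × 113004.06) = -6922.48 / 7600.5049 ≈ -0.911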